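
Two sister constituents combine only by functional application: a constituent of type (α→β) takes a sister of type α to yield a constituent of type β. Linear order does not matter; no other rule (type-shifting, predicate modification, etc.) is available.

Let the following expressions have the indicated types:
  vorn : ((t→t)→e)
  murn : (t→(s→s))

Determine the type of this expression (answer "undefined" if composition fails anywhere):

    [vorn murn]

[vorn murn]: ((t→t)→e) with (t→(s→s)) — neither is a function whose domain matches the other; composition fails here.

undefined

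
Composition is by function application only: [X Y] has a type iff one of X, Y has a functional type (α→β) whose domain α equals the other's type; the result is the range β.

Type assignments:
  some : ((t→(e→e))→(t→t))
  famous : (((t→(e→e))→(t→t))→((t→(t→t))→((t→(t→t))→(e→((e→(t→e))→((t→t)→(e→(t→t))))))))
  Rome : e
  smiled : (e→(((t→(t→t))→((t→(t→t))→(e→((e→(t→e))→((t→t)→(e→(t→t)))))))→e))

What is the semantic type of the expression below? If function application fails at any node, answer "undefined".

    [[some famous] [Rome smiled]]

e

[some famous]: (((t→(e→e))→(t→t))→((t→(t→t))→((t→(t→t))→(e→((e→(t→e))→((t→t)→(e→(t→t)))))))) applied to ((t→(e→e))→(t→t)) yields ((t→(t→t))→((t→(t→t))→(e→((e→(t→e))→((t→t)→(e→(t→t))))))).
[Rome smiled]: (e→(((t→(t→t))→((t→(t→t))→(e→((e→(t→e))→((t→t)→(e→(t→t)))))))→e)) applied to e yields (((t→(t→t))→((t→(t→t))→(e→((e→(t→e))→((t→t)→(e→(t→t)))))))→e).
[[some famous] [Rome smiled]]: (((t→(t→t))→((t→(t→t))→(e→((e→(t→e))→((t→t)→(e→(t→t)))))))→e) applied to ((t→(t→t))→((t→(t→t))→(e→((e→(t→e))→((t→t)→(e→(t→t))))))) yields e.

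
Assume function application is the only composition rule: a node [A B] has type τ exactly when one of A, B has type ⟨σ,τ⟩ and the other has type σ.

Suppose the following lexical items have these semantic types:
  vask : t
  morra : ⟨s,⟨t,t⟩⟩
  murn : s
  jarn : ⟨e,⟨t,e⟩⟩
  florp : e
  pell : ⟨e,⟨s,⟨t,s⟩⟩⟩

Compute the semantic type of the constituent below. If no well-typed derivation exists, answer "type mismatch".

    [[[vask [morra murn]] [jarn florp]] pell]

[morra murn]: functor morra : ⟨s,⟨t,t⟩⟩, argument murn : s; result ⟨t,t⟩.
[vask [morra murn]]: functor [morra murn] : ⟨t,t⟩, argument vask : t; result t.
[jarn florp]: functor jarn : ⟨e,⟨t,e⟩⟩, argument florp : e; result ⟨t,e⟩.
[[vask [morra murn]] [jarn florp]]: functor [jarn florp] : ⟨t,e⟩, argument [vask [morra murn]] : t; result e.
[[[vask [morra murn]] [jarn florp]] pell]: functor pell : ⟨e,⟨s,⟨t,s⟩⟩⟩, argument [[vask [morra murn]] [jarn florp]] : e; result ⟨s,⟨t,s⟩⟩.

⟨s,⟨t,s⟩⟩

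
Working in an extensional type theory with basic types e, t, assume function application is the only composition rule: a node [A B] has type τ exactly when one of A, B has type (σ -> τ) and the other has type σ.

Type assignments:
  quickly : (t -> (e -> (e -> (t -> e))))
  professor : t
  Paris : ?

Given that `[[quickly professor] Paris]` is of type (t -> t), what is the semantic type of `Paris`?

((e -> (e -> (t -> e))) -> (t -> t))

For [[quickly professor] Paris] to have type (t -> t) with [quickly professor] of type (e -> (e -> (t -> e))), Paris must be the function: Paris : ((e -> (e -> (t -> e))) -> (t -> t)).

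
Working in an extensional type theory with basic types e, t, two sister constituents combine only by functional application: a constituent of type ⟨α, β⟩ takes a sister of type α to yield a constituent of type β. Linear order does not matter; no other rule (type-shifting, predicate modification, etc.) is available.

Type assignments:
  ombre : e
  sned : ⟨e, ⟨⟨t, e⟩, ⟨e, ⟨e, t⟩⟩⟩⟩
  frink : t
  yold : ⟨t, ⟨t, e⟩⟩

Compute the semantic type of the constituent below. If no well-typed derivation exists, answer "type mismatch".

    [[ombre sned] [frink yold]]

[ombre sned]: functor sned : ⟨e, ⟨⟨t, e⟩, ⟨e, ⟨e, t⟩⟩⟩⟩, argument ombre : e; result ⟨⟨t, e⟩, ⟨e, ⟨e, t⟩⟩⟩.
[frink yold]: functor yold : ⟨t, ⟨t, e⟩⟩, argument frink : t; result ⟨t, e⟩.
[[ombre sned] [frink yold]]: functor [ombre sned] : ⟨⟨t, e⟩, ⟨e, ⟨e, t⟩⟩⟩, argument [frink yold] : ⟨t, e⟩; result ⟨e, ⟨e, t⟩⟩.

⟨e, ⟨e, t⟩⟩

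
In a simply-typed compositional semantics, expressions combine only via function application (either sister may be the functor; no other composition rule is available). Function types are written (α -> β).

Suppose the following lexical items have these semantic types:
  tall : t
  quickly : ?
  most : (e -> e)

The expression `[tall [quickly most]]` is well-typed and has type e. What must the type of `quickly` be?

At [tall [quickly most]] (required: e): tall is t, which is not a function with range e; hence [quickly most] is the functor — type (t -> e).
At [quickly most] (required: (t -> e)): most is (e -> e), which is not a function with range (t -> e); hence quickly is the functor — type ((e -> e) -> (t -> e)).

((e -> e) -> (t -> e))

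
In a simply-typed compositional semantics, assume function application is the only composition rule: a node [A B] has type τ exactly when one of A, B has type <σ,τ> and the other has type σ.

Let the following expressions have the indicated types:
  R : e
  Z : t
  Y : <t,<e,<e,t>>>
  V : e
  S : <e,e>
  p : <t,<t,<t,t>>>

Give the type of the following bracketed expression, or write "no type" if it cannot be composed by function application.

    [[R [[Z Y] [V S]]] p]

[Z Y]: <t,<e,<e,t>>> applied to t yields <e,<e,t>>.
[V S]: <e,e> applied to e yields e.
[[Z Y] [V S]]: <e,<e,t>> applied to e yields <e,t>.
[R [[Z Y] [V S]]]: <e,t> applied to e yields t.
[[R [[Z Y] [V S]]] p]: <t,<t,<t,t>>> applied to t yields <t,<t,t>>.

<t,<t,t>>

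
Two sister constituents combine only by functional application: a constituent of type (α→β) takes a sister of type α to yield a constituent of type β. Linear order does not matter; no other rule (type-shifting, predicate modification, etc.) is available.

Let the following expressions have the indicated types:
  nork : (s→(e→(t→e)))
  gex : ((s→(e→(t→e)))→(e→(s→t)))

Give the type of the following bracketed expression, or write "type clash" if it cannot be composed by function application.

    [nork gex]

(e→(s→t))

[nork gex]: gex is ((s→(e→(t→e)))→(e→(s→t))), nork is (s→(e→(t→e))); result (e→(s→t)).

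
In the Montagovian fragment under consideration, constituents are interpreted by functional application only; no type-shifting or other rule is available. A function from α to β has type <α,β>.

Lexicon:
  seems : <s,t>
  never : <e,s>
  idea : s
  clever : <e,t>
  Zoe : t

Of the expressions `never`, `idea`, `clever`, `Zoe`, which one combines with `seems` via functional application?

idea

never : <e,s> — seems needs s; never needs e; neither fits.
idea — combines: seems : <s,t> takes idea : s as argument, giving t.
clever : <e,t> — seems needs s; clever needs e; neither fits.
Zoe : t — seems needs s; Zoe needs nothing (atomic); neither fits.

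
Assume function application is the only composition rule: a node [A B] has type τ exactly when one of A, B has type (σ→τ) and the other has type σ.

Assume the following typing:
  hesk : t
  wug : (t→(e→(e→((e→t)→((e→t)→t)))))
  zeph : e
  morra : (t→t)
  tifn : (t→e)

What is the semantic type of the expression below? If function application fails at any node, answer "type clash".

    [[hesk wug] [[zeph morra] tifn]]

[hesk wug]: functor wug : (t→(e→(e→((e→t)→((e→t)→t))))), argument hesk : t; result (e→(e→((e→t)→((e→t)→t)))).
At [zeph morra]: neither e nor (t→t) can take the other as argument; the node is ill-typed.

type clash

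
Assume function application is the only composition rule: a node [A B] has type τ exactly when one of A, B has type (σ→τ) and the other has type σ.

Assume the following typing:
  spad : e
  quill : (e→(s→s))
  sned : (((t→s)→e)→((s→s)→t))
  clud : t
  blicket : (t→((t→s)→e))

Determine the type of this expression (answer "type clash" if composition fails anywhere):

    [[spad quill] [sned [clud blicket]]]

t

[spad quill] — quill of type (e→(s→s)) combines with spad of type e: type (s→s).
[clud blicket] — blicket of type (t→((t→s)→e)) combines with clud of type t: type ((t→s)→e).
[sned [clud blicket]] — sned of type (((t→s)→e)→((s→s)→t)) combines with [clud blicket] of type ((t→s)→e): type ((s→s)→t).
[[spad quill] [sned [clud blicket]]] — [sned [clud blicket]] of type ((s→s)→t) combines with [spad quill] of type (s→s): type t.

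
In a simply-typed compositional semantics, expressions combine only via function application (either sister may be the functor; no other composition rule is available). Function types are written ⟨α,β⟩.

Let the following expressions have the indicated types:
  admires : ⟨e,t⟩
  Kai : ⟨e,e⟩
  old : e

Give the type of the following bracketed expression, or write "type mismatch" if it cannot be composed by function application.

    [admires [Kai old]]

t

At [Kai old], Kai : ⟨e,e⟩ takes old : e, giving e.
At [admires [Kai old]], admires : ⟨e,t⟩ takes [Kai old] : e, giving t.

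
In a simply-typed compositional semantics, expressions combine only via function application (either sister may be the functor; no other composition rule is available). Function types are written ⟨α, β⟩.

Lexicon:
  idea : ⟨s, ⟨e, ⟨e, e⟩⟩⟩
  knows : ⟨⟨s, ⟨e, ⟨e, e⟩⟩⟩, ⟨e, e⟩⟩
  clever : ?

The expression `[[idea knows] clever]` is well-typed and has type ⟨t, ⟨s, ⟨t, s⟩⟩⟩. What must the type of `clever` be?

[[idea knows] clever] must have type ⟨t, ⟨s, ⟨t, s⟩⟩⟩. The sister [idea knows] has type ⟨e, e⟩; that is not a function onto ⟨t, ⟨s, ⟨t, s⟩⟩⟩, so clever must be the functor, of type ⟨⟨e, e⟩, ⟨t, ⟨s, ⟨t, s⟩⟩⟩⟩.

⟨⟨e, e⟩, ⟨t, ⟨s, ⟨t, s⟩⟩⟩⟩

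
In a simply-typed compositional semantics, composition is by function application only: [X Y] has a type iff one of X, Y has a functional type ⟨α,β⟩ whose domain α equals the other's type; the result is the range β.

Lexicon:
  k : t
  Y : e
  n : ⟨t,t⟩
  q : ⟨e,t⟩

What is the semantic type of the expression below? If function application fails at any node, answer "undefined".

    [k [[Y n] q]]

At [Y n]: neither e nor ⟨t,t⟩ can take the other as argument; the node is ill-typed.

undefined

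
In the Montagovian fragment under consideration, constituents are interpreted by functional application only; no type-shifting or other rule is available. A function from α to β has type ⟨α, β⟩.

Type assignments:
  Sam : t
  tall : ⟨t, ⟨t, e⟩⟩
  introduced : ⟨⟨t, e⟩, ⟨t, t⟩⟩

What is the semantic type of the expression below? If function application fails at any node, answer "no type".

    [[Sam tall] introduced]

[Sam tall] — tall of type ⟨t, ⟨t, e⟩⟩ combines with Sam of type t: type ⟨t, e⟩.
[[Sam tall] introduced] — introduced of type ⟨⟨t, e⟩, ⟨t, t⟩⟩ combines with [Sam tall] of type ⟨t, e⟩: type ⟨t, t⟩.

⟨t, t⟩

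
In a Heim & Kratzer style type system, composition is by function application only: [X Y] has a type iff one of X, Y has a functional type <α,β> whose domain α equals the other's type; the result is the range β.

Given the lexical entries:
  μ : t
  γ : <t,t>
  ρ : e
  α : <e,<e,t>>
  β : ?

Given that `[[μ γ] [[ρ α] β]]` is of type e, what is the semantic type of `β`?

[[μ γ] [[ρ α] β]] is required to be e. [μ γ] : t cannot yield e as functor, so [[ρ α] β] : <t,e>.
[[ρ α] β] is required to be <t,e>. [ρ α] : <e,t> cannot yield <t,e> as functor, so β : <<e,t>,<t,e>>.

<<e,t>,<t,e>>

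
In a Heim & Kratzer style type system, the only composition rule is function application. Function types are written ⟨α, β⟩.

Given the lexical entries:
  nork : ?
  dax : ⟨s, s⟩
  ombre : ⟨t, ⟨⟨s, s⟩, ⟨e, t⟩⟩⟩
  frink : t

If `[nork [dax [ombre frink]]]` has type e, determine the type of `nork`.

⟨⟨e, t⟩, e⟩

[nork [dax [ombre frink]]] must have type e. The sister [dax [ombre frink]] has type ⟨e, t⟩; that is not a function onto e, so nork must be the functor, of type ⟨⟨e, t⟩, e⟩.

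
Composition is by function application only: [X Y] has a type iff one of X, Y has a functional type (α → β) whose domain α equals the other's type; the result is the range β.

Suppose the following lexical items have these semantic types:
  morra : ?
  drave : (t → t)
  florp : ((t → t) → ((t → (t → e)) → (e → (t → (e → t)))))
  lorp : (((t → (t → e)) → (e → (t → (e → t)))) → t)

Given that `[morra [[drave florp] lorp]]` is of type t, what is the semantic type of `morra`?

[morra [[drave florp] lorp]] must have type t. The sister [[drave florp] lorp] has type t; that is not a function onto t, so morra must be the functor, of type (t → t).

(t → t)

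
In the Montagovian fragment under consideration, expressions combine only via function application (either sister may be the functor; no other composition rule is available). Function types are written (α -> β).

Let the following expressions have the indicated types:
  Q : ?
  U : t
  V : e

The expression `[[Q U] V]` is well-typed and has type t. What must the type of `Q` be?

(t -> (e -> t))

[[Q U] V] is required to be t. V : e cannot yield t as functor, so [Q U] : (e -> t).
[Q U] is required to be (e -> t). U : t cannot yield (e -> t) as functor, so Q : (t -> (e -> t)).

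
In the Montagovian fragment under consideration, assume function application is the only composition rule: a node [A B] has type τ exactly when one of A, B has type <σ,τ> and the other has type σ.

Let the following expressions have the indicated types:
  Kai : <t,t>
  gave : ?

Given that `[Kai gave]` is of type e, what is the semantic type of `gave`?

<<t,t>,e>

[Kai gave] must have type e. The sister Kai has type <t,t>; that is not a function onto e, so gave must be the functor, of type <<t,t>,e>.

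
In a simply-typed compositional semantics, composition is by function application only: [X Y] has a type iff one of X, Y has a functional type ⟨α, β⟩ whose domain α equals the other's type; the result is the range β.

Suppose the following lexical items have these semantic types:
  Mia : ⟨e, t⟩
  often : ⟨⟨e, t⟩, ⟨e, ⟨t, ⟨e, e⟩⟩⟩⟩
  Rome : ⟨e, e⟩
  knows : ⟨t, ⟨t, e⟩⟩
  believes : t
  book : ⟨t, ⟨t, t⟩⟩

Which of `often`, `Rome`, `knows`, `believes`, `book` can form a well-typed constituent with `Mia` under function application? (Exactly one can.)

often — combines: often : ⟨⟨e, t⟩, ⟨e, ⟨t, ⟨e, e⟩⟩⟩⟩ takes Mia : ⟨e, t⟩ as argument, giving ⟨e, ⟨t, ⟨e, e⟩⟩⟩.
Rome : ⟨e, e⟩ — does not combine with Mia.
knows : ⟨t, ⟨t, e⟩⟩ — does not combine with Mia.
believes : t — does not combine with Mia.
book : ⟨t, ⟨t, t⟩⟩ — does not combine with Mia.

often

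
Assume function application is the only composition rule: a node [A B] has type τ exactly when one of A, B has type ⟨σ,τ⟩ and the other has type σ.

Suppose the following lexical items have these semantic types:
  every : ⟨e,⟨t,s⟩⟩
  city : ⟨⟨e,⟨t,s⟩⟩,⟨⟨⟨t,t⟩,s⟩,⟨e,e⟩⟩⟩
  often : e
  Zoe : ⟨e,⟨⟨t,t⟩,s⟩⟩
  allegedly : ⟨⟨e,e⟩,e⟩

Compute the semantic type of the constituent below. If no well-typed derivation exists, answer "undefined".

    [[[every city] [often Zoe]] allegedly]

e

[every city]: city is ⟨⟨e,⟨t,s⟩⟩,⟨⟨⟨t,t⟩,s⟩,⟨e,e⟩⟩⟩, every is ⟨e,⟨t,s⟩⟩; result ⟨⟨⟨t,t⟩,s⟩,⟨e,e⟩⟩.
[often Zoe]: Zoe is ⟨e,⟨⟨t,t⟩,s⟩⟩, often is e; result ⟨⟨t,t⟩,s⟩.
[[every city] [often Zoe]]: [every city] is ⟨⟨⟨t,t⟩,s⟩,⟨e,e⟩⟩, [often Zoe] is ⟨⟨t,t⟩,s⟩; result ⟨e,e⟩.
[[[every city] [often Zoe]] allegedly]: allegedly is ⟨⟨e,e⟩,e⟩, [[every city] [often Zoe]] is ⟨e,e⟩; result e.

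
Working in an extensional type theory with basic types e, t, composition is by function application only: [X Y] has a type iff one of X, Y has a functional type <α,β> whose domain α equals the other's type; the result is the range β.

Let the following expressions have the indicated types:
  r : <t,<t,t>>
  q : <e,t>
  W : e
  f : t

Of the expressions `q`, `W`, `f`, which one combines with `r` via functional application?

q : <e,t> — neither side's domain matches the other.
W : e — neither side's domain matches the other.
f — combines: r : <t,<t,t>> takes f : t as argument, giving <t,t>.

f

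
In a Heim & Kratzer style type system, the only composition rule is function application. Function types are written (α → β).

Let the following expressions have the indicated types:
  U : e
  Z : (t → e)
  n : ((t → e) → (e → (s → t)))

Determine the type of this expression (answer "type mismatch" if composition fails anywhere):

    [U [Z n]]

[Z n]: n is ((t → e) → (e → (s → t))), Z is (t → e); result (e → (s → t)).
[U [Z n]]: [Z n] is (e → (s → t)), U is e; result (s → t).

(s → t)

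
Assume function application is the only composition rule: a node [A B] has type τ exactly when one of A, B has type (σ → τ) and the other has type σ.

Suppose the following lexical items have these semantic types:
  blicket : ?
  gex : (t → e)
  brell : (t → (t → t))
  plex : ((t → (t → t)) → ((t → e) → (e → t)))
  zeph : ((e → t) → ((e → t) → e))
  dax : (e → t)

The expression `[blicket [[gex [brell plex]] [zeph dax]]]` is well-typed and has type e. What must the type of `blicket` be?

(e → e)

At [blicket [[gex [brell plex]] [zeph dax]]] (required: e): [[gex [brell plex]] [zeph dax]] is e, which is not a function with range e; hence blicket is the functor — type (e → e).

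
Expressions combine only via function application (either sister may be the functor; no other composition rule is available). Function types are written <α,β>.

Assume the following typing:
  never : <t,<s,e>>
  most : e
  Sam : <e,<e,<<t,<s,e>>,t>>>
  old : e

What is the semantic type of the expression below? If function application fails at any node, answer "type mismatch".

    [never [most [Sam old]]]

t

[Sam old]: Sam is <e,<e,<<t,<s,e>>,t>>>, old is e; result <e,<<t,<s,e>>,t>>.
[most [Sam old]]: [Sam old] is <e,<<t,<s,e>>,t>>, most is e; result <<t,<s,e>>,t>.
[never [most [Sam old]]]: [most [Sam old]] is <<t,<s,e>>,t>, never is <t,<s,e>>; result t.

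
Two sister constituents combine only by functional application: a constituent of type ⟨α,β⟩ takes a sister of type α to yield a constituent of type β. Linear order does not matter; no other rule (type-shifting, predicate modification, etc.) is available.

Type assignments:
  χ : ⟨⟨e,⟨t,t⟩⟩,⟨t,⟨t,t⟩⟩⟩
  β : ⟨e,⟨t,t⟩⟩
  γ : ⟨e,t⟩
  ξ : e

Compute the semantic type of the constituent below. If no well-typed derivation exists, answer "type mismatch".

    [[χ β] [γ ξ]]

⟨t,t⟩

[χ β] — χ of type ⟨⟨e,⟨t,t⟩⟩,⟨t,⟨t,t⟩⟩⟩ combines with β of type ⟨e,⟨t,t⟩⟩: type ⟨t,⟨t,t⟩⟩.
[γ ξ] — γ of type ⟨e,t⟩ combines with ξ of type e: type t.
[[χ β] [γ ξ]] — [χ β] of type ⟨t,⟨t,t⟩⟩ combines with [γ ξ] of type t: type ⟨t,t⟩.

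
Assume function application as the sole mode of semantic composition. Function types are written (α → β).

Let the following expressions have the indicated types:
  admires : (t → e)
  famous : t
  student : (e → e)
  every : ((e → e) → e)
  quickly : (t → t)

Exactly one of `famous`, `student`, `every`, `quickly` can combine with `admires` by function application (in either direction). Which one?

famous — combines: admires : (t → e) takes famous : t as argument, giving e.
student : (e → e) — admires needs t; student needs e; neither fits.
every : ((e → e) → e) — admires needs t; every needs (e → e); neither fits.
quickly : (t → t) — admires needs t; quickly needs t; neither fits.

famous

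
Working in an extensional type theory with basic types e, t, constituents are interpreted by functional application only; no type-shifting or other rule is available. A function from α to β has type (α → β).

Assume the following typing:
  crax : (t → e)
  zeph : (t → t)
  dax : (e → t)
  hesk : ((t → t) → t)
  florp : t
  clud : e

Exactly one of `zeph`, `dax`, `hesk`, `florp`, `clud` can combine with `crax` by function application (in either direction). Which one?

zeph : (t → t) — no; crax wants t, and zeph wants t.
dax : (e → t) — no; crax wants t, and dax wants e.
hesk : ((t → t) → t) — no; crax wants t, and hesk wants (t → t).
florp — combines: crax : (t → e) takes florp : t as argument, giving e.
clud : e — no; crax wants t, and clud wants nothing (atomic).

florp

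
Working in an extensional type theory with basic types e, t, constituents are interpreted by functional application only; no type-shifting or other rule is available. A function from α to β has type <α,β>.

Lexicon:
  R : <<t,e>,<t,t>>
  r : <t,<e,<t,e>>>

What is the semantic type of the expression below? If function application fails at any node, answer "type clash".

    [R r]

type clash

[R r]: <<t,e>,<t,t>> with <t,<e,<t,e>>> — neither is a function whose domain matches the other; composition fails here.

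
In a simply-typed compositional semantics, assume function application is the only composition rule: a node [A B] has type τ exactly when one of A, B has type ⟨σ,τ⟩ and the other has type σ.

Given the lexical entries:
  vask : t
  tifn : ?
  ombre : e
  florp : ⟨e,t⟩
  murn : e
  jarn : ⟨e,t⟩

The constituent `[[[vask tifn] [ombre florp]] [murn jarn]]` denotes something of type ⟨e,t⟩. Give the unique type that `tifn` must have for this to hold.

[[[vask tifn] [ombre florp]] [murn jarn]] must have type ⟨e,t⟩. The sister [murn jarn] has type t; that is not a function onto ⟨e,t⟩, so [[vask tifn] [ombre florp]] must be the functor, of type ⟨t,⟨e,t⟩⟩.
[[vask tifn] [ombre florp]] must have type ⟨t,⟨e,t⟩⟩. The sister [ombre florp] has type t; that is not a function onto ⟨t,⟨e,t⟩⟩, so [vask tifn] must be the functor, of type ⟨t,⟨t,⟨e,t⟩⟩⟩.
[vask tifn] must have type ⟨t,⟨t,⟨e,t⟩⟩⟩. The sister vask has type t; that is not a function onto ⟨t,⟨t,⟨e,t⟩⟩⟩, so tifn must be the functor, of type ⟨t,⟨t,⟨t,⟨e,t⟩⟩⟩⟩.

⟨t,⟨t,⟨t,⟨e,t⟩⟩⟩⟩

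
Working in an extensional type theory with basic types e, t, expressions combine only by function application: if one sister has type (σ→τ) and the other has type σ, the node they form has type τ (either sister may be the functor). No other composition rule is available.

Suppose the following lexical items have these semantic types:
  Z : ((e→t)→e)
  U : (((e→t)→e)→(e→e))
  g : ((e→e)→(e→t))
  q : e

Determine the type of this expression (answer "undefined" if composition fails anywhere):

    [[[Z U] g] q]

t

At [Z U], U : (((e→t)→e)→(e→e)) takes Z : ((e→t)→e), giving (e→e).
At [[Z U] g], g : ((e→e)→(e→t)) takes [Z U] : (e→e), giving (e→t).
At [[[Z U] g] q], [[Z U] g] : (e→t) takes q : e, giving t.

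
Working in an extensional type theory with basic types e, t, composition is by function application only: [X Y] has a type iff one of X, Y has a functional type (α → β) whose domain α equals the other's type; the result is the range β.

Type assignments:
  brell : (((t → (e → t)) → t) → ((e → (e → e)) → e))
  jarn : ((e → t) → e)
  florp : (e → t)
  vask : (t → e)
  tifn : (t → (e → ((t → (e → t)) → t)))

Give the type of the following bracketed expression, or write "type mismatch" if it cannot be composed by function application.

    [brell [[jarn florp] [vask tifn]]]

type mismatch

[jarn florp] — jarn of type ((e → t) → e) combines with florp of type (e → t): type e.
[vask tifn]: (t → e) with (t → (e → ((t → (e → t)) → t))) — neither is a function whose domain matches the other; composition fails here.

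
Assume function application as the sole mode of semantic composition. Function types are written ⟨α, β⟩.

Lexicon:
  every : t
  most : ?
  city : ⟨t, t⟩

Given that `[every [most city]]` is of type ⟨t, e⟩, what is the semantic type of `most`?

⟨⟨t, t⟩, ⟨t, ⟨t, e⟩⟩⟩

For [every [most city]] to have type ⟨t, e⟩ with every of type t, [most city] must be the function: [most city] : ⟨t, ⟨t, e⟩⟩.
For [most city] to have type ⟨t, ⟨t, e⟩⟩ with city of type ⟨t, t⟩, most must be the function: most : ⟨⟨t, t⟩, ⟨t, ⟨t, e⟩⟩⟩.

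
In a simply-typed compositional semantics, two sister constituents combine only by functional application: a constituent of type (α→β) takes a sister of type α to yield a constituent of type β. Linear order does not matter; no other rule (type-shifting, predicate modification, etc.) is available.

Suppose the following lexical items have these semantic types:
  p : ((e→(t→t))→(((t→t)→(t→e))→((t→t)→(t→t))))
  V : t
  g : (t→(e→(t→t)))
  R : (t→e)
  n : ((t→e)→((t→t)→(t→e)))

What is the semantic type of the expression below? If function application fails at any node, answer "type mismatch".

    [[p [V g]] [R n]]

[V g]: (t→(e→(t→t))) applied to t yields (e→(t→t)).
[p [V g]]: ((e→(t→t))→(((t→t)→(t→e))→((t→t)→(t→t)))) applied to (e→(t→t)) yields (((t→t)→(t→e))→((t→t)→(t→t))).
[R n]: ((t→e)→((t→t)→(t→e))) applied to (t→e) yields ((t→t)→(t→e)).
[[p [V g]] [R n]]: (((t→t)→(t→e))→((t→t)→(t→t))) applied to ((t→t)→(t→e)) yields ((t→t)→(t→t)).

((t→t)→(t→t))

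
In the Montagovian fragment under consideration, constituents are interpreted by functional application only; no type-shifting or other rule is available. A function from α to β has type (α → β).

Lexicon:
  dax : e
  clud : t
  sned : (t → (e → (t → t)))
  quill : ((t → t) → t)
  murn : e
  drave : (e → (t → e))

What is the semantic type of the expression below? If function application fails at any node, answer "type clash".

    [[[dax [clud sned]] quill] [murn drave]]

At [clud sned], sned : (t → (e → (t → t))) takes clud : t, giving (e → (t → t)).
At [dax [clud sned]], [clud sned] : (e → (t → t)) takes dax : e, giving (t → t).
At [[dax [clud sned]] quill], quill : ((t → t) → t) takes [dax [clud sned]] : (t → t), giving t.
At [murn drave], drave : (e → (t → e)) takes murn : e, giving (t → e).
At [[[dax [clud sned]] quill] [murn drave]], [murn drave] : (t → e) takes [[dax [clud sned]] quill] : t, giving e.

e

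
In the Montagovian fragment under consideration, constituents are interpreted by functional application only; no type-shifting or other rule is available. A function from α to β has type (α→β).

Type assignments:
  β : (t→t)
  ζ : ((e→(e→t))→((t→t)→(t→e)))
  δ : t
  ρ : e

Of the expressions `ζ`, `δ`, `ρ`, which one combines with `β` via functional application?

ζ : ((e→(e→t))→((t→t)→(t→e))) — does not combine with β.
δ — combines: β : (t→t) takes δ : t as argument, giving t.
ρ : e — does not combine with β.

δ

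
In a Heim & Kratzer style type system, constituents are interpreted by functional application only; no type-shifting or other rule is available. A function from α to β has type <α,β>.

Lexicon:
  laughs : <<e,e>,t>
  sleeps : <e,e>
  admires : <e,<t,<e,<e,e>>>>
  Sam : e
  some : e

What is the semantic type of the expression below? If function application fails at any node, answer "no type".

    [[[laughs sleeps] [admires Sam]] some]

[laughs sleeps]: <<e,e>,t> applied to <e,e> yields t.
[admires Sam]: <e,<t,<e,<e,e>>>> applied to e yields <t,<e,<e,e>>>.
[[laughs sleeps] [admires Sam]]: <t,<e,<e,e>>> applied to t yields <e,<e,e>>.
[[[laughs sleeps] [admires Sam]] some]: <e,<e,e>> applied to e yields <e,e>.

<e,e>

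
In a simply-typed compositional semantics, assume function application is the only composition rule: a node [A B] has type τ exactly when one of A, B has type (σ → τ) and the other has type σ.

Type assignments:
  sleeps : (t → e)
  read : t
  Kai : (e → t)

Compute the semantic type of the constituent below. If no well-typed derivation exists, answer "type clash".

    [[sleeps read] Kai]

At [sleeps read], sleeps : (t → e) takes read : t, giving e.
At [[sleeps read] Kai], Kai : (e → t) takes [sleeps read] : e, giving t.

t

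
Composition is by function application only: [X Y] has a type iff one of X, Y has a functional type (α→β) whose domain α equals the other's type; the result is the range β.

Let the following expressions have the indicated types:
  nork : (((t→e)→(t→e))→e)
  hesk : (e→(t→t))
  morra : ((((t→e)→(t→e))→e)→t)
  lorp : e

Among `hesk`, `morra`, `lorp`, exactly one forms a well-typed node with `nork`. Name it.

morra

hesk : (e→(t→t)) — does not combine with nork.
morra — combines: morra : ((((t→e)→(t→e))→e)→t) takes nork : (((t→e)→(t→e))→e) as argument, giving t.
lorp : e — does not combine with nork.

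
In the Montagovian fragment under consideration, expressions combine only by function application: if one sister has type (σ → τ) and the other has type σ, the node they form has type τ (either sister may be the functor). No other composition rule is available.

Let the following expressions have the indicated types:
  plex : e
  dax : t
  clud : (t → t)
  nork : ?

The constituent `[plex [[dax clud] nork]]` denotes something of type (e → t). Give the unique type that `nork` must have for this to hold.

[plex [[dax clud] nork]] must have type (e → t). The sister plex has type e; that is not a function onto (e → t), so [[dax clud] nork] must be the functor, of type (e → (e → t)).
[[dax clud] nork] must have type (e → (e → t)). The sister [dax clud] has type t; that is not a function onto (e → (e → t)), so nork must be the functor, of type (t → (e → (e → t))).

(t → (e → (e → t)))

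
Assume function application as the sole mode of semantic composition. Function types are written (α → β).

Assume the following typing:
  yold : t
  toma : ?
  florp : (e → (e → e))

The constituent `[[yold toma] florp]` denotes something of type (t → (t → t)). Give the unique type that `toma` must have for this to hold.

[[yold toma] florp] must have type (t → (t → t)). The sister florp has type (e → (e → e)); that is not a function onto (t → (t → t)), so [yold toma] must be the functor, of type ((e → (e → e)) → (t → (t → t))).
[yold toma] must have type ((e → (e → e)) → (t → (t → t))). The sister yold has type t; that is not a function onto ((e → (e → e)) → (t → (t → t))), so toma must be the functor, of type (t → ((e → (e → e)) → (t → (t → t)))).

(t → ((e → (e → e)) → (t → (t → t))))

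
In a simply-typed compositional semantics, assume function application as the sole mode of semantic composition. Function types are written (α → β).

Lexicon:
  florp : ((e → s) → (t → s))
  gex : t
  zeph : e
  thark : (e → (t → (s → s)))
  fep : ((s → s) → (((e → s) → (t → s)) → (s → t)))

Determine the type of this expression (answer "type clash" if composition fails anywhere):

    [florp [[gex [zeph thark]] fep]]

(s → t)

[zeph thark]: (e → (t → (s → s))) applied to e yields (t → (s → s)).
[gex [zeph thark]]: (t → (s → s)) applied to t yields (s → s).
[[gex [zeph thark]] fep]: ((s → s) → (((e → s) → (t → s)) → (s → t))) applied to (s → s) yields (((e → s) → (t → s)) → (s → t)).
[florp [[gex [zeph thark]] fep]]: (((e → s) → (t → s)) → (s → t)) applied to ((e → s) → (t → s)) yields (s → t).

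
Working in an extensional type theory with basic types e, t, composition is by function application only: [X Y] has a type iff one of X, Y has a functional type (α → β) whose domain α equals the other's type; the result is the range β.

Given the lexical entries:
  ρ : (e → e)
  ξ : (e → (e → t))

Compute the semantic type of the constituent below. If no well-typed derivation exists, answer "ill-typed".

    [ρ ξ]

At [ρ ξ]: neither (e → e) nor (e → (e → t)) can take the other as argument; the node is ill-typed.

ill-typed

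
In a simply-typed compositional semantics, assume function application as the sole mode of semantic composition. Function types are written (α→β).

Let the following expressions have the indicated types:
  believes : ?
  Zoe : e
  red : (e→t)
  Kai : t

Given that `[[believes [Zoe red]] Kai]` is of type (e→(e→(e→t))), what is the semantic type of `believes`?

(t→(t→(e→(e→(e→t)))))

At [[believes [Zoe red]] Kai] (required: (e→(e→(e→t)))): Kai is t, which is not a function with range (e→(e→(e→t))); hence [believes [Zoe red]] is the functor — type (t→(e→(e→(e→t)))).
At [believes [Zoe red]] (required: (t→(e→(e→(e→t))))): [Zoe red] is t, which is not a function with range (t→(e→(e→(e→t)))); hence believes is the functor — type (t→(t→(e→(e→(e→t))))).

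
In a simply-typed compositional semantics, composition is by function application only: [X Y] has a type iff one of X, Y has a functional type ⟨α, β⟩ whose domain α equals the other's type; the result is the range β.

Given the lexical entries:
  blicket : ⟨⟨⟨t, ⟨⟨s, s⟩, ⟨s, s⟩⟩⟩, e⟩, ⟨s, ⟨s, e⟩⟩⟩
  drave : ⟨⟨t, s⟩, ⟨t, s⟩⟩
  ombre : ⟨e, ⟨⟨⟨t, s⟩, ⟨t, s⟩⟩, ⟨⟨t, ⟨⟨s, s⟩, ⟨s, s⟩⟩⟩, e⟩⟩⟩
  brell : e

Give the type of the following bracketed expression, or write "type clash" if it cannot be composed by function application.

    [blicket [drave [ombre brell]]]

⟨s, ⟨s, e⟩⟩

[ombre brell]: ombre is ⟨e, ⟨⟨⟨t, s⟩, ⟨t, s⟩⟩, ⟨⟨t, ⟨⟨s, s⟩, ⟨s, s⟩⟩⟩, e⟩⟩⟩, brell is e; result ⟨⟨⟨t, s⟩, ⟨t, s⟩⟩, ⟨⟨t, ⟨⟨s, s⟩, ⟨s, s⟩⟩⟩, e⟩⟩.
[drave [ombre brell]]: [ombre brell] is ⟨⟨⟨t, s⟩, ⟨t, s⟩⟩, ⟨⟨t, ⟨⟨s, s⟩, ⟨s, s⟩⟩⟩, e⟩⟩, drave is ⟨⟨t, s⟩, ⟨t, s⟩⟩; result ⟨⟨t, ⟨⟨s, s⟩, ⟨s, s⟩⟩⟩, e⟩.
[blicket [drave [ombre brell]]]: blicket is ⟨⟨⟨t, ⟨⟨s, s⟩, ⟨s, s⟩⟩⟩, e⟩, ⟨s, ⟨s, e⟩⟩⟩, [drave [ombre brell]] is ⟨⟨t, ⟨⟨s, s⟩, ⟨s, s⟩⟩⟩, e⟩; result ⟨s, ⟨s, e⟩⟩.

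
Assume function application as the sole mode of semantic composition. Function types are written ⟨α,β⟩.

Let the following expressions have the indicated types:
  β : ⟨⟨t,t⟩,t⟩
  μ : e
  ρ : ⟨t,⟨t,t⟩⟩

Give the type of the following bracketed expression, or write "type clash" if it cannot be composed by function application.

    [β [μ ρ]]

[μ ρ]: e with ⟨t,⟨t,t⟩⟩ — neither is a function whose domain matches the other; composition fails here.

type clash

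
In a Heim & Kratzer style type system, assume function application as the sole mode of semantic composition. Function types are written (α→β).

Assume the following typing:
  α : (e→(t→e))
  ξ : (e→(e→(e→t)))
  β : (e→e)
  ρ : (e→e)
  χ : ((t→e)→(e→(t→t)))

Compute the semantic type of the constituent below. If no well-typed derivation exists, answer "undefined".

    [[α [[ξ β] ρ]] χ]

At [ξ β]: neither (e→(e→(e→t))) nor (e→e) can take the other as argument; the node is ill-typed.

undefined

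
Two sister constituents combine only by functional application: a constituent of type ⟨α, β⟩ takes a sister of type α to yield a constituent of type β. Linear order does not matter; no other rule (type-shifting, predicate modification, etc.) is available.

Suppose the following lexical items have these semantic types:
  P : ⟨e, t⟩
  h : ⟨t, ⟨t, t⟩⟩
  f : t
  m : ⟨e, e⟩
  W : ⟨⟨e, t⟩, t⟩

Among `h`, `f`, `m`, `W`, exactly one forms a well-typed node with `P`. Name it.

h : ⟨t, ⟨t, t⟩⟩ — no; P wants e, and h wants t.
f : t — no; P wants e, and f wants nothing (atomic).
m : ⟨e, e⟩ — no; P wants e, and m wants e.
W — combines: W : ⟨⟨e, t⟩, t⟩ takes P : ⟨e, t⟩ as argument, giving t.

W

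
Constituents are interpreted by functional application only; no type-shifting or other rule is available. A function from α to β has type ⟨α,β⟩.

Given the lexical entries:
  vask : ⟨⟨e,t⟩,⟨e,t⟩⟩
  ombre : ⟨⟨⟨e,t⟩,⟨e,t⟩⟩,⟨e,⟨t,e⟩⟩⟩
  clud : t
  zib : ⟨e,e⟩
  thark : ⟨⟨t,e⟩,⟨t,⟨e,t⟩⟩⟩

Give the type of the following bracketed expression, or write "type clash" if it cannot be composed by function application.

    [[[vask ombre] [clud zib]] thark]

type clash

[vask ombre]: ombre is ⟨⟨⟨e,t⟩,⟨e,t⟩⟩,⟨e,⟨t,e⟩⟩⟩, vask is ⟨⟨e,t⟩,⟨e,t⟩⟩; result ⟨e,⟨t,e⟩⟩.
[clud zib]: t with ⟨e,e⟩ — neither is a function whose domain matches the other; composition fails here.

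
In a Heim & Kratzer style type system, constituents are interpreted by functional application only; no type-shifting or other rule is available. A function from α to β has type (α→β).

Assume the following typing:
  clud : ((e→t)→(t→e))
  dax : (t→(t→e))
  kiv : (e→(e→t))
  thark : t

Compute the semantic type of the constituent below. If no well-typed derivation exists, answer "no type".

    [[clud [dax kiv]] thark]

[dax kiv]: (t→(t→e)) with (e→(e→t)) — neither is a function whose domain matches the other; composition fails here.

no type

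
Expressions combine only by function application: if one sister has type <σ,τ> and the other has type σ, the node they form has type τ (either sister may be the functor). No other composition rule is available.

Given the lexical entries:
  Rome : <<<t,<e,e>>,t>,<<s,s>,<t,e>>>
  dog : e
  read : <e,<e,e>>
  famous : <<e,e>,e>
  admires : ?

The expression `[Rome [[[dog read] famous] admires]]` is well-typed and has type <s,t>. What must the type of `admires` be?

<e,<<<<t,<e,e>>,t>,<<s,s>,<t,e>>>,<s,t>>>

At [Rome [[[dog read] famous] admires]] (required: <s,t>): Rome is <<<t,<e,e>>,t>,<<s,s>,<t,e>>>, which is not a function with range <s,t>; hence [[[dog read] famous] admires] is the functor — type <<<<t,<e,e>>,t>,<<s,s>,<t,e>>>,<s,t>>.
At [[[dog read] famous] admires] (required: <<<<t,<e,e>>,t>,<<s,s>,<t,e>>>,<s,t>>): [[dog read] famous] is e, which is not a function with range <<<<t,<e,e>>,t>,<<s,s>,<t,e>>>,<s,t>>; hence admires is the functor — type <e,<<<<t,<e,e>>,t>,<<s,s>,<t,e>>>,<s,t>>>.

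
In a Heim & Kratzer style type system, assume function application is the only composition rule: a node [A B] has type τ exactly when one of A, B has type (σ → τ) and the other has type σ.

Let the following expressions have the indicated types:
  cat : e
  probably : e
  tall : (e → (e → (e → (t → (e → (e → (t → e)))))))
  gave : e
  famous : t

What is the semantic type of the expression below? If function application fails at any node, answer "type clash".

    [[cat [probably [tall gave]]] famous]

(e → (e → (t → e)))

At [tall gave], tall : (e → (e → (e → (t → (e → (e → (t → e))))))) takes gave : e, giving (e → (e → (t → (e → (e → (t → e)))))).
At [probably [tall gave]], [tall gave] : (e → (e → (t → (e → (e → (t → e)))))) takes probably : e, giving (e → (t → (e → (e → (t → e))))).
At [cat [probably [tall gave]]], [probably [tall gave]] : (e → (t → (e → (e → (t → e))))) takes cat : e, giving (t → (e → (e → (t → e)))).
At [[cat [probably [tall gave]]] famous], [cat [probably [tall gave]]] : (t → (e → (e → (t → e)))) takes famous : t, giving (e → (e → (t → e))).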